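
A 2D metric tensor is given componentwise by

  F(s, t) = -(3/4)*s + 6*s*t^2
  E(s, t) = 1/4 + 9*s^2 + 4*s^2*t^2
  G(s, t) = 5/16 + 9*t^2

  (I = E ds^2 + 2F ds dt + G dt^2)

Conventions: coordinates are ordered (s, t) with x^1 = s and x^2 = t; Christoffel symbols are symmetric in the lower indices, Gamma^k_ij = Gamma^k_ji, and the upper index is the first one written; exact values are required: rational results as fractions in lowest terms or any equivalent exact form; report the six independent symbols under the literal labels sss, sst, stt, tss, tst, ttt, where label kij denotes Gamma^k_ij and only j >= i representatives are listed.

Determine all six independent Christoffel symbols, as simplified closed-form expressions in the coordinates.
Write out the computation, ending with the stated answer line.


E = 1/4 + 9*s^2 + 4*s^2*t^2; F = -(3/4)*s + 6*s*t^2; G = 5/16 + 9*t^2
Gamma^k_ij = (1/2) g^{kl} (d_i g_jl + d_j g_il - d_l g_ij), with g^inv = (1/(EG-F^2)) [[G, -F], [-F, E]]
first partials: E_s = 18*s + 8*s*t^2, E_t = 8*s^2*t, F_s = -3/4 + 6*t^2, F_t = 12*s*t, G_s = 0, G_t = 18*t
D = EG - F^2 = 5/64 + (9/4)*t^2 + (9/4)*s^2 + (365/4)*s^2*t^2
expanded: Gamma^s_ss = (G E_s - 2F F_s + F E_t)/(2D), Gamma^s_st = (G E_t - F G_s)/(2D), Gamma^s_tt = (2G F_t - G G_s - F G_t)/(2D), Gamma^t_ss = (2E F_s - E E_t - F E_s)/(2D), Gamma^t_st = (E G_s - F E_t)/(2D), Gamma^t_tt = (E G_t - 2F F_t + F G_s)/(2D); substitute and cancel common factors

Answer: Gamma_sss = (1536*s^3*t^3 - 192*s^3*t + 5840*s*t^2 + 144*s)/(5840*s^2*t^2 + 144*s^2 + 144*t^2 + 5), Gamma_sst = (2304*s^2*t^3 + 80*s^2*t)/(5840*s^2*t^2 + 144*s^2 + 144*t^2 + 5), Gamma_stt = (3456*s*t^3 + 672*s*t)/(5840*s^2*t^2 + 144*s^2 + 144*t^2 + 5), Gamma_tss = (-1024*s^4*t^3 - 2304*s^4*t - 64*s^2*t + 96*t^2 - 12)/(5840*s^2*t^2 + 144*s^2 + 144*t^2 + 5), Gamma_tst = (-1536*s^3*t^3 + 192*s^3*t)/(5840*s^2*t^2 + 144*s^2 + 144*t^2 + 5), Gamma_ttt = (-2304*s^2*t^3 + 5760*s^2*t + 144*t)/(5840*s^2*t^2 + 144*s^2 + 144*t^2 + 5)


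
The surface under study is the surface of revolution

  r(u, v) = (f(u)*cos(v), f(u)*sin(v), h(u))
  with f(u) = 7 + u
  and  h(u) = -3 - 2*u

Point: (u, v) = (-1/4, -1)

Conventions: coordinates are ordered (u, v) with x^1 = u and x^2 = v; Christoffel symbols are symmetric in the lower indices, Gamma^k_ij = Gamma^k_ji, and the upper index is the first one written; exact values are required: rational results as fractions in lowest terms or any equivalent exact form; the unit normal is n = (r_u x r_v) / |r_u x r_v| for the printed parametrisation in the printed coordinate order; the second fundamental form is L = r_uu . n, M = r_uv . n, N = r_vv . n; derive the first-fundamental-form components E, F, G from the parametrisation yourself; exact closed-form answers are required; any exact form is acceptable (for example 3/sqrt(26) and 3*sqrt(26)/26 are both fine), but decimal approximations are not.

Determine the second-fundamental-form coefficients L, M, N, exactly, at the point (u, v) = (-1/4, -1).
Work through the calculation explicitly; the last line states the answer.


f = 27/4, f' = 1, f'' = 0, h' = -2, h'' = 0
E = 5, F = 0, G = 729/16; answer radicand W^2 = 5
unnormalised second-form numerators: l = 0, m = 0, n = -27/2; L = l/sqrt(5), and similarly M = m/sqrt(W^2), N = n/sqrt(W^2)

Answer: L = 0, M = 0, N = -27*sqrt(5)/10


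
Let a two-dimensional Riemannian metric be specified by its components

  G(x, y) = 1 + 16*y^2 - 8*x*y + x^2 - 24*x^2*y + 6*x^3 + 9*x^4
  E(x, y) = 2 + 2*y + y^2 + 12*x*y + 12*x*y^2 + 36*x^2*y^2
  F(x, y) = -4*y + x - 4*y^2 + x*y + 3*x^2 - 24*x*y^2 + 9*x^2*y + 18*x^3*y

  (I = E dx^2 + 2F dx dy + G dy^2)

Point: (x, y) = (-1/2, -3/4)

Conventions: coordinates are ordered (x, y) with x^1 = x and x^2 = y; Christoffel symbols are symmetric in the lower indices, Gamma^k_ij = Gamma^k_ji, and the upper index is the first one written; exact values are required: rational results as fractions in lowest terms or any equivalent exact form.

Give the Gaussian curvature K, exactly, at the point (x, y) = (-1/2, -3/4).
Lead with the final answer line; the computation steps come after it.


Answer: K = 3584/81225

E = 29/4, F = 65/8, G = 185/16, EG - F^2 = 285/16 at the point
E_x = -45/2, E_y = -10, F_x = -157/8, F_y = -33/2, G_x = -13, G_y = -26
E_yy = 8, F_xy = 83/2, G_xx = 47
K follows from Brioschi's formula, (det M1 - det M2)/(EG - F^2)^2.
M1 = [[-E_yy/2 + F_xy - G_xx/2, E_x/2, F_x - E_y/2], [F_y - G_x/2, E, F], [G_y/2, F, G]] = [[14, -45/4, -117/8], [-10, 29/4, 65/8], [-13, 65/8, 185/16]]; det M1 = -213/4
M2 = [[0, E_y/2, G_x/2], [E_y/2, E, F], [G_x/2, F, G]] = [[0, -5, -13/2], [-5, 29/4, 65/8], [-13/2, 65/8, 185/16]]; det M2 = -269/4
det M1 - det M2 = 14; K = 14 / (285/16)^2 = 3584/81225


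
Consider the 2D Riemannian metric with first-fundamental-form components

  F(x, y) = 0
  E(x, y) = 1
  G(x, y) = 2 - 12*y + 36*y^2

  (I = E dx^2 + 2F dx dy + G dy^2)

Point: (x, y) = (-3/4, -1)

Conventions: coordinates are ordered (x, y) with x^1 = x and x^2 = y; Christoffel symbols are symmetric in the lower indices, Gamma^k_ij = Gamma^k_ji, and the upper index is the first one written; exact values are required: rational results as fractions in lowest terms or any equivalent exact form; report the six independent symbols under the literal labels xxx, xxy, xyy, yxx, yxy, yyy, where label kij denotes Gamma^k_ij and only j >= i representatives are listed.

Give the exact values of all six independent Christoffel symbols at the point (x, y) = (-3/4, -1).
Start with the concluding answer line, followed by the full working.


Answer: Gamma_xxx = 0, Gamma_xxy = 0, Gamma_xyy = 0, Gamma_yxx = 0, Gamma_yxy = 0, Gamma_yyy = -21/25

E = 1, F = 0, G = 50 at the point
E_x = 0, E_y = 0, F_x = 0, F_y = 0, G_x = 0, G_y = -84
EG - F^2 = 50;  g^inv = (1/50) * [[50, 0], [0, 1]]
first-kind symbols [ij,l] = (1/2)(d_i g_jl + d_j g_il - d_l g_ij): [xx,x] = E_x/2 = 0, [xx,y] = F_x - E_y/2 = 0, [xy,x] = E_y/2 = 0, [xy,y] = G_x/2 = 0, [yy,x] = F_y - G_x/2 = 0, [yy,y] = G_y/2 = -42
Gamma^x_ij = (G*[ij,x] - F*[ij,y])/(EG - F^2), Gamma^y_ij = (E*[ij,y] - F*[ij,x])/(EG - F^2)


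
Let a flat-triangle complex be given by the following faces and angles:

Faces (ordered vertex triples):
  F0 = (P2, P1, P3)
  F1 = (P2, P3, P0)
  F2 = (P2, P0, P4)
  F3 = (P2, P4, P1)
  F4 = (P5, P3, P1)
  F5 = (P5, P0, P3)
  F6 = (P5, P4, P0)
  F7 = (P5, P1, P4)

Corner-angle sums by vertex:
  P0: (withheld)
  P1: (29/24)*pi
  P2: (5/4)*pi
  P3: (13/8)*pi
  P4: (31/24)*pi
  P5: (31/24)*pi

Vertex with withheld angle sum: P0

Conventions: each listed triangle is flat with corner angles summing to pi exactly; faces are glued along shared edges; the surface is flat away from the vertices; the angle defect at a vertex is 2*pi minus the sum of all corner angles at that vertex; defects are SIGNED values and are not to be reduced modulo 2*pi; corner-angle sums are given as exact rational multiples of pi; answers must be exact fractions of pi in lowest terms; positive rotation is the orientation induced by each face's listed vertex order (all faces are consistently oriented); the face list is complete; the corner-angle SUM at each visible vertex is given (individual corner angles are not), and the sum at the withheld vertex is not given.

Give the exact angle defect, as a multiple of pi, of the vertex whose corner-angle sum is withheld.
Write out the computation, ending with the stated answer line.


V = 6, E = 12, F = 8; chi = V - E + F = 2
Gauss-Bonnet: total defect = 2*pi*chi = 4*pi; visible defects sum to (10/3)*pi

Answer: defect(P0) = (2/3)*pi


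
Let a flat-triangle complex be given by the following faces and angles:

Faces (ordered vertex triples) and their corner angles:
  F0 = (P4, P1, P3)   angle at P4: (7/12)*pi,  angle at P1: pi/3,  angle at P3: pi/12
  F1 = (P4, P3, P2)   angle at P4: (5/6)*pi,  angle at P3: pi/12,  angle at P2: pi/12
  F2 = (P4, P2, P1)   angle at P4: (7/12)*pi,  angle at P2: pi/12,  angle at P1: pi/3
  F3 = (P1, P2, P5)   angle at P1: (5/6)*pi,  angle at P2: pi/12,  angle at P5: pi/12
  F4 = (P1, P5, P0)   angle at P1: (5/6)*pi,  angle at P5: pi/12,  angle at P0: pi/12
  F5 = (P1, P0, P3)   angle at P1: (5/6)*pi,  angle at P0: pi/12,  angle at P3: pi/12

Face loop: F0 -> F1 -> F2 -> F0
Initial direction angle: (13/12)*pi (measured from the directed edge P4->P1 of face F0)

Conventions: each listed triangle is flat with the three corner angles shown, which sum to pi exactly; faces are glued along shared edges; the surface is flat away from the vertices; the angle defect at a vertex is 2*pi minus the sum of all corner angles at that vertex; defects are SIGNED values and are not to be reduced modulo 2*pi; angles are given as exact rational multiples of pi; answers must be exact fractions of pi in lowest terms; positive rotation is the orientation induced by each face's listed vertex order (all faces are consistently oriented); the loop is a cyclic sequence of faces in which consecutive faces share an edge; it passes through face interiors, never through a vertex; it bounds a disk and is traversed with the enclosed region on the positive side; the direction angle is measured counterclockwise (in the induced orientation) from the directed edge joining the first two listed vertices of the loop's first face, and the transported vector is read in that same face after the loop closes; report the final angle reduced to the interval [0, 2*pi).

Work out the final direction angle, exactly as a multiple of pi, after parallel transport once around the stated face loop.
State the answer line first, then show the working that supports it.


Answer: final direction angle = (13/12)*pi

enclosed vertex P4: corner angles sum to 2*pi, defect = 2*pi - 2*pi = 0
by Gauss-Bonnet the loop rotates the vector by the enclosed defect sum (positive orientation, mod 2*pi)
final angle = (13/12)*pi + 0 = (13/12)*pi (mod 2*pi)


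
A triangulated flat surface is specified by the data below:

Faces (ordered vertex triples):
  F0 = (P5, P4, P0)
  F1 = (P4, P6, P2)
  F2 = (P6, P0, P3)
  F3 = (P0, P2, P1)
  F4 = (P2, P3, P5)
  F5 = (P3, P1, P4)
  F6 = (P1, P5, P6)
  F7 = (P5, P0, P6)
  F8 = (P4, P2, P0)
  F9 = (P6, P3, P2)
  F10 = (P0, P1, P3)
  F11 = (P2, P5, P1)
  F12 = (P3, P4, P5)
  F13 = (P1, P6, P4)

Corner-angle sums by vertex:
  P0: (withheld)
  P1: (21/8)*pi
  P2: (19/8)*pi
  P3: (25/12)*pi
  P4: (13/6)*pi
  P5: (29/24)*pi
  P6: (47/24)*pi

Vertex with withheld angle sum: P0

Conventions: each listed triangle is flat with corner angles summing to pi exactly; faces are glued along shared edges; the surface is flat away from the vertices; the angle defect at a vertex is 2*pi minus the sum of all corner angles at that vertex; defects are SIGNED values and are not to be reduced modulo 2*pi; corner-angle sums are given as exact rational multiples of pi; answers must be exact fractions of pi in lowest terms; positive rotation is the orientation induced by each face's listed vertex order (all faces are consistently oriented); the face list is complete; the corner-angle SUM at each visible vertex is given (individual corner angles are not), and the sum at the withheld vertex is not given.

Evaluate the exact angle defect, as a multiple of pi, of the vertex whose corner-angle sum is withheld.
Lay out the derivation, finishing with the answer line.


V = 7, E = 21, F = 14; chi = V - E + F = 0
Gauss-Bonnet: total defect = 2*pi*chi = 0; visible defects sum to (-5/12)*pi

Answer: defect(P0) = (5/12)*pi


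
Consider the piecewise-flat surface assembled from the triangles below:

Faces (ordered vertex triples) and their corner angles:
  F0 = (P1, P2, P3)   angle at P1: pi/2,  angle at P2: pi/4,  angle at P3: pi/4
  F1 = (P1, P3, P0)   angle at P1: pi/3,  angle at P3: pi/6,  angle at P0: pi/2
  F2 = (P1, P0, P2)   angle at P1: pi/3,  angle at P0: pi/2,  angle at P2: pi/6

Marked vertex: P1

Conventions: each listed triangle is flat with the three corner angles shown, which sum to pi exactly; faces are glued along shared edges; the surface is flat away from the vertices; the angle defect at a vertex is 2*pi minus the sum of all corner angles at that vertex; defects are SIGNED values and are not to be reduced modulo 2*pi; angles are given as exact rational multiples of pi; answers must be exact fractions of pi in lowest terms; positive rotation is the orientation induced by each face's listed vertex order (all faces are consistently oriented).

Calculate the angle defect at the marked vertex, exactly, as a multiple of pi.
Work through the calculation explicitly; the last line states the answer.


Sum of corner angles at P1: (7/6)*pi
defect = 2*pi - (7/6)*pi

Answer: defect(P1) = (5/6)*pi


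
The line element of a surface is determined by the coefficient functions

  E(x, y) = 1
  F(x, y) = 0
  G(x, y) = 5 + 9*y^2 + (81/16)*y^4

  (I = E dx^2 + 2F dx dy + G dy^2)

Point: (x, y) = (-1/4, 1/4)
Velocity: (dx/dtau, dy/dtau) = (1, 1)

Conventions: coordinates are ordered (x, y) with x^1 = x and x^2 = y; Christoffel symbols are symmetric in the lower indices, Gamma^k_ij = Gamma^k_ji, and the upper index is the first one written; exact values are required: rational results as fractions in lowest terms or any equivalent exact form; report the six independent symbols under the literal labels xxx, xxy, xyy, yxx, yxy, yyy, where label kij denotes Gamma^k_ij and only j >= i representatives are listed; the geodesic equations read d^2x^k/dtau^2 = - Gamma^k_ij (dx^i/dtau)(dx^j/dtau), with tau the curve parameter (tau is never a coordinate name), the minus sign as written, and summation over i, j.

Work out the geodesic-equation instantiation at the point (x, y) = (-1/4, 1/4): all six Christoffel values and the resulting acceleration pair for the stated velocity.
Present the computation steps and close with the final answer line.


E = 1, F = 0, G = 22865/4096 at the point
E_x = 0, E_y = 0, F_x = 0, F_y = 0, G_x = 0, G_y = 1233/256
EG - F^2 = 22865/4096;  g^inv = (4096/22865) * [[22865/4096, 0], [0, 1]]
first-kind symbols [ij,l] = (1/2)(d_i g_jl + d_j g_il - d_l g_ij): [xx,x] = E_x/2 = 0, [xx,y] = F_x - E_y/2 = 0, [xy,x] = E_y/2 = 0, [xy,y] = G_x/2 = 0, [yy,x] = F_y - G_x/2 = 0, [yy,y] = G_y/2 = 1233/512
Gamma^x_ij = (G*[ij,x] - F*[ij,y])/(EG - F^2), Gamma^y_ij = (E*[ij,y] - F*[ij,x])/(EG - F^2)
Gamma_xxx = 0, Gamma_xxy = 0, Gamma_xyy = 0, Gamma_yxx = 0, Gamma_yxy = 0, Gamma_yyy = 9864/22865
d^2x/dtau^2 = -(Gamma_xxx*(1)^2 + 2*Gamma_xxy*(1)*(1) + Gamma_xyy*(1)^2) = 0
d^2y/dtau^2 = -(Gamma_yxx*(1)^2 + 2*Gamma_yxy*(1)*(1) + Gamma_yyy*(1)^2) = -9864/22865

Answer: Gamma_xxx = 0, Gamma_xxy = 0, Gamma_xyy = 0, Gamma_yxx = 0, Gamma_yxy = 0, Gamma_yyy = 9864/22865; accelerations (d^2x/dtau^2, d^2y/dtau^2) = (0, -9864/22865)


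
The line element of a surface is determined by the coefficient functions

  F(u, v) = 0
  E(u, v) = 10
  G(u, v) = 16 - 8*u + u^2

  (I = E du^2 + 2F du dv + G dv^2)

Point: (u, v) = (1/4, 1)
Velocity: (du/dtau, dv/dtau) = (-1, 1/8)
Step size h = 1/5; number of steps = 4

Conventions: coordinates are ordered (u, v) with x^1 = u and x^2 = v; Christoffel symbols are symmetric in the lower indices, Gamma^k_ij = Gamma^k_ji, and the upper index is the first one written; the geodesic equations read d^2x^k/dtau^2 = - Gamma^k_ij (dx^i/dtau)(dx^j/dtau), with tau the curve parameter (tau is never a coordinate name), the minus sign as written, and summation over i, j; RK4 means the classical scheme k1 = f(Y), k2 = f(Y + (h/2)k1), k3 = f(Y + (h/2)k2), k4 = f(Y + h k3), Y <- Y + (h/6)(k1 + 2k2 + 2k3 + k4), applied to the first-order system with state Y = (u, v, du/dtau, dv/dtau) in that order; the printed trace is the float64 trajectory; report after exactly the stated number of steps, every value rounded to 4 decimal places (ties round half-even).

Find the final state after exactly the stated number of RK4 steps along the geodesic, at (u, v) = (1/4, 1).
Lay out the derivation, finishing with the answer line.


f(Y) = (du/dtau, dv/dtau, -Gamma^u_ij Y'^i Y'^j, -Gamma^v_ij Y'^i Y'^j) with the Gammas evaluated at the stage position; h = 0.200000; intermediate values shown to 6 dp
step 0: u = 0.2500, v = 1.0000, du/dtau = -1.0000, dv/dtau = 0.1250
step 1:
  k1: at (u, v) = (0.250000, 1.000000), (du/dtau, dv/dtau) = (-1.000000, 0.125000); Gamma_uuu = 0.000000, Gamma_uuv = 0.000000, Gamma_uvv = 0.375000, Gamma_vuu = 0.000000, Gamma_vuv = -0.266667, Gamma_vvv = 0.000000; k1 = (-1.000000, 0.125000, -0.005859, -0.066667)
  k2: at (u, v) = (0.150000, 1.012500), (du/dtau, dv/dtau) = (-1.000586, 0.118333); Gamma_uuu = 0.000000, Gamma_uuv = 0.000000, Gamma_uvv = 0.385000, Gamma_vuu = 0.000000, Gamma_vuv = -0.259740, Gamma_vvv = 0.000000; k2 = (-1.000586, 0.118333, -0.005391, -0.061508)
  k3: at (u, v) = (0.149941, 1.011833), (du/dtau, dv/dtau) = (-1.000539, 0.118849); Gamma_uuu = 0.000000, Gamma_uuv = 0.000000, Gamma_uvv = 0.385006, Gamma_vuu = 0.000000, Gamma_vuv = -0.259736, Gamma_vvv = 0.000000; k3 = (-1.000539, 0.118849, -0.005438, -0.061772)
  k4: at (u, v) = (0.049892, 1.023770), (du/dtau, dv/dtau) = (-1.001088, 0.112646); Gamma_uuu = 0.000000, Gamma_uuv = 0.000000, Gamma_uvv = 0.395011, Gamma_vuu = 0.000000, Gamma_vuv = -0.253158, Gamma_vvv = 0.000000; k4 = (-1.001088, 0.112646, -0.005012, -0.057096)
  Y <- Y + (h/6)(k1 + 2k2 + 2k3 + k4): u = 0.0499, v = 1.0237, du/dtau = -1.0011, dv/dtau = 0.1127
step 2:
  k1: at (u, v) = (0.049889, 1.023734), (du/dtau, dv/dtau) = (-1.001084, 0.112656); Gamma_uuu = 0.000000, Gamma_uuv = 0.000000, Gamma_uvv = 0.395011, Gamma_vuu = 0.000000, Gamma_vuv = -0.253157, Gamma_vvv = 0.000000; k1 = (-1.001084, 0.112656, -0.005013, -0.057101)
  k2: at (u, v) = (-0.050220, 1.034999), (du/dtau, dv/dtau) = (-1.001586, 0.106946); Gamma_uuu = 0.000000, Gamma_uuv = 0.000000, Gamma_uvv = 0.405022, Gamma_vuu = 0.000000, Gamma_vuv = -0.246900, Gamma_vvv = 0.000000; k2 = (-1.001586, 0.106946, -0.004632, -0.052894)
  k3: at (u, v) = (-0.050270, 1.034428), (du/dtau, dv/dtau) = (-1.001548, 0.107367); Gamma_uuu = 0.000000, Gamma_uuv = 0.000000, Gamma_uvv = 0.405027, Gamma_vuu = 0.000000, Gamma_vuv = -0.246897, Gamma_vvv = 0.000000; k3 = (-1.001548, 0.107367, -0.004669, -0.053099)
  k4: at (u, v) = (-0.150421, 1.045207), (du/dtau, dv/dtau) = (-1.002018, 0.102036); Gamma_uuu = 0.000000, Gamma_uuv = 0.000000, Gamma_uvv = 0.415042, Gamma_vuu = 0.000000, Gamma_vuv = -0.240939, Gamma_vvv = 0.000000; k4 = (-1.002018, 0.102036, -0.004321, -0.049268)
  Y <- Y + (h/6)(k1 + 2k2 + 2k3 + k4): u = -0.1504, v = 1.0452, du/dtau = -1.0020, dv/dtau = 0.1020
step 3:
  k1: at (u, v) = (-0.150424, 1.045178), (du/dtau, dv/dtau) = (-1.002016, 0.102044); Gamma_uuu = 0.000000, Gamma_uuv = 0.000000, Gamma_uvv = 0.415042, Gamma_vuu = 0.000000, Gamma_vuv = -0.240939, Gamma_vvv = 0.000000; k1 = (-1.002016, 0.102044, -0.004322, -0.049272)
  k2: at (u, v) = (-0.250625, 1.055382), (du/dtau, dv/dtau) = (-1.002448, 0.097117); Gamma_uuu = 0.000000, Gamma_uuv = 0.000000, Gamma_uvv = 0.425063, Gamma_vuu = 0.000000, Gamma_vuv = -0.235260, Gamma_vvv = 0.000000; k2 = (-1.002448, 0.097117, -0.004009, -0.045807)
  k3: at (u, v) = (-0.250668, 1.054889), (du/dtau, dv/dtau) = (-1.002416, 0.097463); Gamma_uuu = 0.000000, Gamma_uuv = 0.000000, Gamma_uvv = 0.425067, Gamma_vuu = 0.000000, Gamma_vuv = -0.235257, Gamma_vvv = 0.000000; k3 = (-1.002416, 0.097463, -0.004038, -0.045969)
  k4: at (u, v) = (-0.350907, 1.064670), (du/dtau, dv/dtau) = (-1.002823, 0.092850); Gamma_uuu = 0.000000, Gamma_uuv = 0.000000, Gamma_uvv = 0.435091, Gamma_vuu = 0.000000, Gamma_vuv = -0.229837, Gamma_vvv = 0.000000; k4 = (-1.002823, 0.092850, -0.003751, -0.042801)
  Y <- Y + (h/6)(k1 + 2k2 + 2k3 + k4): u = -0.3509, v = 1.0646, du/dtau = -1.0028, dv/dtau = 0.0929
step 4:
  k1: at (u, v) = (-0.350909, 1.064646), (du/dtau, dv/dtau) = (-1.002821, 0.092857); Gamma_uuu = 0.000000, Gamma_uuv = 0.000000, Gamma_uvv = 0.435091, Gamma_vuu = 0.000000, Gamma_vuv = -0.229837, Gamma_vvv = 0.000000; k1 = (-1.002821, 0.092857, -0.003752, -0.042804)
  k2: at (u, v) = (-0.451191, 1.073932), (du/dtau, dv/dtau) = (-1.003196, 0.088576); Gamma_uuu = 0.000000, Gamma_uuv = 0.000000, Gamma_uvv = 0.445119, Gamma_vuu = 0.000000, Gamma_vuv = -0.224659, Gamma_vvv = 0.000000; k2 = (-1.003196, 0.088576, -0.003492, -0.039926)
  k3: at (u, v) = (-0.451229, 1.073504), (du/dtau, dv/dtau) = (-1.003170, 0.088864); Gamma_uuu = 0.000000, Gamma_uuv = 0.000000, Gamma_uvv = 0.445123, Gamma_vuu = 0.000000, Gamma_vuv = -0.224657, Gamma_vvv = 0.000000; k3 = (-1.003170, 0.088864, -0.003515, -0.040054)
  k4: at (u, v) = (-0.551543, 1.082419), (du/dtau, dv/dtau) = (-1.003524, 0.084846); Gamma_uuu = 0.000000, Gamma_uuv = 0.000000, Gamma_uvv = 0.455154, Gamma_vuu = 0.000000, Gamma_vuv = -0.219706, Gamma_vvv = 0.000000; k4 = (-1.003524, 0.084846, -0.003277, -0.037414)
  Y <- Y + (h/6)(k1 + 2k2 + 2k3 + k4): u = -0.5515, v = 1.0824, du/dtau = -1.0035, dv/dtau = 0.0849

Answer: u = -0.5515, v = 1.0824, du/dtau = -1.0035, dv/dtau = 0.0849


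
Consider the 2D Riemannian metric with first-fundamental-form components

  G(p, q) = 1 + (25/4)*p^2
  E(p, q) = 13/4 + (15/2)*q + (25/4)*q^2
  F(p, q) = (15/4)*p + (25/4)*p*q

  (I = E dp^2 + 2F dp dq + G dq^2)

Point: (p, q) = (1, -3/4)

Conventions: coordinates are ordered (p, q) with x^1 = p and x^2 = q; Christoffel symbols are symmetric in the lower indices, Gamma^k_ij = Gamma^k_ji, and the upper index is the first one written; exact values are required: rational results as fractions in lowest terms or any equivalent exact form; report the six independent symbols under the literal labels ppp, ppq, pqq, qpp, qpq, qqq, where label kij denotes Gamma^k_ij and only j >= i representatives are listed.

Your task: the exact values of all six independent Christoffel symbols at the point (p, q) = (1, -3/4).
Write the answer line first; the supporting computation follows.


Answer: Gamma_ppp = 0, Gamma_ppq = -60/473, Gamma_pqq = 0, Gamma_qpp = 0, Gamma_qpq = 400/473, Gamma_qqq = 0

E = 73/64, F = -15/16, G = 29/4 at the point
E_p = 0, E_q = -15/8, F_p = -15/16, F_q = 25/4, G_p = 25/2, G_q = 0
EG - F^2 = 473/64;  g^inv = (64/473) * [[29/4, 15/16], [15/16, 73/64]]
first-kind symbols [ij,l] = (1/2)(d_i g_jl + d_j g_il - d_l g_ij): [pp,p] = E_p/2 = 0, [pp,q] = F_p - E_q/2 = 0, [pq,p] = E_q/2 = -15/16, [pq,q] = G_p/2 = 25/4, [qq,p] = F_q - G_p/2 = 0, [qq,q] = G_q/2 = 0
Gamma^p_ij = (G*[ij,p] - F*[ij,q])/(EG - F^2), Gamma^q_ij = (E*[ij,q] - F*[ij,p])/(EG - F^2)


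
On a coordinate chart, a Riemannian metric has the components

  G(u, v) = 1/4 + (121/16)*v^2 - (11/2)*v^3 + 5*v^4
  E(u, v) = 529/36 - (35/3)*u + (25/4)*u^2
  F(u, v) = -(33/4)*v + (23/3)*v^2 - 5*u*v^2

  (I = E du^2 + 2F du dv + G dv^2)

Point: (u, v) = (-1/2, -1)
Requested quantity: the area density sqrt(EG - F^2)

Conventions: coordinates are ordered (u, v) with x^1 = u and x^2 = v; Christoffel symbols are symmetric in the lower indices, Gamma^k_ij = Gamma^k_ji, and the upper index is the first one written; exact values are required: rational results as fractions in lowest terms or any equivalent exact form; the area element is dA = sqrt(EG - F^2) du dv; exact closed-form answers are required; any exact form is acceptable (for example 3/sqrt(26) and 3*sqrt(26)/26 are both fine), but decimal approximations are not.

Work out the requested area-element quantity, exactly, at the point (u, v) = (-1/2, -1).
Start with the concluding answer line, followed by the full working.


Answer: sqrt(EG - F^2) = 7*sqrt(3073)/48

E = 3181/144, F = 221/12, G = 293/16; EG - F^2 = 150577/2304


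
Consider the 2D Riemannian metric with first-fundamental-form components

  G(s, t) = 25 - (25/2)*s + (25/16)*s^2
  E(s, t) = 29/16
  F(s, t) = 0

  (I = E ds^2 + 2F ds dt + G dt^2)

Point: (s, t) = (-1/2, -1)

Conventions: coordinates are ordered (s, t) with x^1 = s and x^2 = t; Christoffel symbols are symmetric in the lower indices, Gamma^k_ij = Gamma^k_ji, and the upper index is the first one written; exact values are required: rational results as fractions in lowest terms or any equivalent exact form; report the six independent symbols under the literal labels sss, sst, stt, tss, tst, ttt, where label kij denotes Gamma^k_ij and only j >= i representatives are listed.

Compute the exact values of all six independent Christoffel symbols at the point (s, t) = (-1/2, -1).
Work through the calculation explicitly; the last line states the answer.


E = 29/16, F = 0, G = 2025/64 at the point
E_s = 0, E_t = 0, F_s = 0, F_t = 0, G_s = -225/16, G_t = 0
EG - F^2 = 58725/1024;  g^inv = (1024/58725) * [[2025/64, 0], [0, 29/16]]
first-kind symbols [ij,l] = (1/2)(d_i g_jl + d_j g_il - d_l g_ij): [ss,s] = E_s/2 = 0, [ss,t] = F_s - E_t/2 = 0, [st,s] = E_t/2 = 0, [st,t] = G_s/2 = -225/32, [tt,s] = F_t - G_s/2 = 225/32, [tt,t] = G_t/2 = 0
Gamma^s_ij = (G*[ij,s] - F*[ij,t])/(EG - F^2), Gamma^t_ij = (E*[ij,t] - F*[ij,s])/(EG - F^2)

Answer: Gamma_sss = 0, Gamma_sst = 0, Gamma_stt = 225/58, Gamma_tss = 0, Gamma_tst = -2/9, Gamma_ttt = 0


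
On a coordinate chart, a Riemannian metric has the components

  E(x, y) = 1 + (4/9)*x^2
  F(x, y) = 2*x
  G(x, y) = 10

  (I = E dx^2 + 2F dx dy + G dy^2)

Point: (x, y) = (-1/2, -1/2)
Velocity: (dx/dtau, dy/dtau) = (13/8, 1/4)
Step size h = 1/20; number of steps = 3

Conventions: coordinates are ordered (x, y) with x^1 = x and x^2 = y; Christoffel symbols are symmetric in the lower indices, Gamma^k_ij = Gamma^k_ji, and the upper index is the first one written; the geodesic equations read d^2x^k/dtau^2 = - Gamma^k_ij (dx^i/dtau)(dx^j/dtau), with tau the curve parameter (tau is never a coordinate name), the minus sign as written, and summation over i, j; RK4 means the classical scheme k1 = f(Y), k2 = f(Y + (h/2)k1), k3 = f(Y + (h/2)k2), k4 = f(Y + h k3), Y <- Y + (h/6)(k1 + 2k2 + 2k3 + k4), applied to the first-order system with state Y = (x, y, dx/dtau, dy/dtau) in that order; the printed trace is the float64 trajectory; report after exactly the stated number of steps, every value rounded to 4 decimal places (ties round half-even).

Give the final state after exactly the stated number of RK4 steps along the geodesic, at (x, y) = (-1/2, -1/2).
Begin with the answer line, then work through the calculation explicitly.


Answer: x = -0.2557, y = -0.4684, dx/dtau = 1.6316, dy/dtau = 0.1709

f(Y) = (dx/dtau, dy/dtau, -Gamma^x_ij Y'^i Y'^j, -Gamma^y_ij Y'^i Y'^j) with the Gammas evaluated at the stage position; h = 0.050000; intermediate values shown to 6 dp
step 0: x = -0.5000, y = -0.5000, dx/dtau = 1.6250, dy/dtau = 0.2500
step 1:
  k1: at (x, y) = (-0.500000, -0.500000), (dx/dtau, dy/dtau) = (1.625000, 0.250000); Gamma_xxx = -0.021978, Gamma_xxy = 0.000000, Gamma_xyy = 0.000000, Gamma_yxx = 0.197802, Gamma_yxy = 0.000000, Gamma_yyy = 0.000000; k1 = (1.625000, 0.250000, 0.058036, -0.522321)
  k2: at (x, y) = (-0.459375, -0.493750), (dx/dtau, dy/dtau) = (1.626451, 0.236942); Gamma_xxx = -0.020227, Gamma_xxy = 0.000000, Gamma_xyy = 0.000000, Gamma_yxx = 0.198142, Gamma_yxy = 0.000000, Gamma_yyy = 0.000000; k2 = (1.626451, 0.236942, 0.053507, -0.524153)
  k3: at (x, y) = (-0.459339, -0.494076), (dx/dtau, dy/dtau) = (1.626338, 0.236896); Gamma_xxx = -0.020225, Gamma_xxy = 0.000000, Gamma_xyy = 0.000000, Gamma_yxx = 0.198142, Gamma_yxy = 0.000000, Gamma_yyy = 0.000000; k3 = (1.626338, 0.236896, 0.053496, -0.524080)
  k4: at (x, y) = (-0.418683, -0.488155), (dx/dtau, dy/dtau) = (1.627675, 0.223796); Gamma_xxx = -0.018464, Gamma_xxy = 0.000000, Gamma_xyy = 0.000000, Gamma_yxx = 0.198454, Gamma_yxy = 0.000000, Gamma_yyy = 0.000000; k4 = (1.627675, 0.223796, 0.048918, -0.525769)
  Y <- Y + (h/6)(k1 + 2k2 + 2k3 + k4): x = -0.4187, y = -0.4882, dx/dtau = 1.6277, dy/dtau = 0.2238
step 2:
  k1: at (x, y) = (-0.418681, -0.488154), (dx/dtau, dy/dtau) = (1.627675, 0.223795); Gamma_xxx = -0.018464, Gamma_xxy = 0.000000, Gamma_xyy = 0.000000, Gamma_yxx = 0.198454, Gamma_yxy = 0.000000, Gamma_yyy = 0.000000; k1 = (1.627675, 0.223795, 0.048918, -0.525769)
  k2: at (x, y) = (-0.377989, -0.482560), (dx/dtau, dy/dtau) = (1.628898, 0.210651); Gamma_xxx = -0.016694, Gamma_xxy = 0.000000, Gamma_xyy = 0.000000, Gamma_yxx = 0.198738, Gamma_yxy = 0.000000, Gamma_yyy = 0.000000; k2 = (1.628898, 0.210651, 0.044293, -0.527313)
  k3: at (x, y) = (-0.377959, -0.482888), (dx/dtau, dy/dtau) = (1.628782, 0.210613); Gamma_xxx = -0.016692, Gamma_xxy = 0.000000, Gamma_xyy = 0.000000, Gamma_yxx = 0.198738, Gamma_yxy = 0.000000, Gamma_yyy = 0.000000; k3 = (1.628782, 0.210613, 0.044283, -0.527239)
  k4: at (x, y) = (-0.337242, -0.477624), (dx/dtau, dy/dtau) = (1.629889, 0.197433); Gamma_xxx = -0.014913, Gamma_xxy = 0.000000, Gamma_xyy = 0.000000, Gamma_yxx = 0.198994, Gamma_yxy = 0.000000, Gamma_yyy = 0.000000; k4 = (1.629889, 0.197433, 0.039617, -0.528635)
  Y <- Y + (h/6)(k1 + 2k2 + 2k3 + k4): x = -0.3372, y = -0.4776, dx/dtau = 1.6299, dy/dtau = 0.1974
step 3:
  k1: at (x, y) = (-0.337240, -0.477623), (dx/dtau, dy/dtau) = (1.629889, 0.197433); Gamma_xxx = -0.014913, Gamma_xxy = 0.000000, Gamma_xyy = 0.000000, Gamma_yxx = 0.198994, Gamma_yxy = 0.000000, Gamma_yyy = 0.000000; k1 = (1.629889, 0.197433, 0.039617, -0.528635)
  k2: at (x, y) = (-0.296493, -0.472687), (dx/dtau, dy/dtau) = (1.630879, 0.184217); Gamma_xxx = -0.013126, Gamma_xxy = 0.000000, Gamma_xyy = 0.000000, Gamma_yxx = 0.199222, Gamma_yxy = 0.000000, Gamma_yyy = 0.000000; k2 = (1.630879, 0.184217, 0.034913, -0.529883)
  k3: at (x, y) = (-0.296468, -0.473018), (dx/dtau, dy/dtau) = (1.630762, 0.184186); Gamma_xxx = -0.013125, Gamma_xxy = 0.000000, Gamma_xyy = 0.000000, Gamma_yxx = 0.199222, Gamma_yxy = 0.000000, Gamma_yyy = 0.000000; k3 = (1.630762, 0.184186, 0.034905, -0.529807)
  k4: at (x, y) = (-0.255702, -0.468414), (dx/dtau, dy/dtau) = (1.631634, 0.170942); Gamma_xxx = -0.011332, Gamma_xxy = 0.000000, Gamma_xyy = 0.000000, Gamma_yxx = 0.199420, Gamma_yxy = 0.000000, Gamma_yyy = 0.000000; k4 = (1.631634, 0.170942, 0.030167, -0.530903)
  Y <- Y + (h/6)(k1 + 2k2 + 2k3 + k4): x = -0.2557, y = -0.4684, dx/dtau = 1.6316, dy/dtau = 0.1709


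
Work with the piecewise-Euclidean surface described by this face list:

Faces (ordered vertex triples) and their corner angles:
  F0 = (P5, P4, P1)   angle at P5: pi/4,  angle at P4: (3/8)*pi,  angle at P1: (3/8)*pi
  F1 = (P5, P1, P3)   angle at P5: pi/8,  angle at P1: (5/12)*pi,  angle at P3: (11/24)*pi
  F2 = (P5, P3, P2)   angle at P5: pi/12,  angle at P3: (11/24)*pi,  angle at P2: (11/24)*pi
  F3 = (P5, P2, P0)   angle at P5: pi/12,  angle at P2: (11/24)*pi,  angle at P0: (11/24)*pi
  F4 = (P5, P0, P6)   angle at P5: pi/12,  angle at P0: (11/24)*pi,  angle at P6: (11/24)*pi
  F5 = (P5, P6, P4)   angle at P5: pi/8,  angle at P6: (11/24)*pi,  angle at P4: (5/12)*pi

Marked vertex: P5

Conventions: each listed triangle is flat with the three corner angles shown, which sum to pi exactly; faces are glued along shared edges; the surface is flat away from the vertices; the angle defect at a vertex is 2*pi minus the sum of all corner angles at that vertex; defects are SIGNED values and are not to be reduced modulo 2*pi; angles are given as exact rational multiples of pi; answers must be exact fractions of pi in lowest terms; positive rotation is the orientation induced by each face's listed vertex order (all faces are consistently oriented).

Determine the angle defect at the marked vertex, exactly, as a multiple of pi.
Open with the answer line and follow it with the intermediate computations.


Answer: defect(P5) = (5/4)*pi

Sum of corner angles at P5: (3/4)*pi
defect = 2*pi - (3/4)*pi


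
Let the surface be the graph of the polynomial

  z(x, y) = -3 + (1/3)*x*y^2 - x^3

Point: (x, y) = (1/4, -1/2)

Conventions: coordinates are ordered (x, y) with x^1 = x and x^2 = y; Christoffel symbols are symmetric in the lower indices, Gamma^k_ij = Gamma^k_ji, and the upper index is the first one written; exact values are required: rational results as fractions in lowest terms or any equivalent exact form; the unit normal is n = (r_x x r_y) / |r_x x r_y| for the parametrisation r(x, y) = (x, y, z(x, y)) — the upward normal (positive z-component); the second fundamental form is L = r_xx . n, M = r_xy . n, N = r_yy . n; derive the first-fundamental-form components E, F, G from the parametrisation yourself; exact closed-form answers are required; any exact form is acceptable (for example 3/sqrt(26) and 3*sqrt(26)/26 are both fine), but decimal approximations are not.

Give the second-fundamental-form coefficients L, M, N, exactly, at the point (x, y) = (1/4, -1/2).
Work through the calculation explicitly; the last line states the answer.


z_x = -5/48, z_y = -1/12, z_xx = -3/2, z_xy = -1/3, z_yy = 1/6
E = 2329/2304, F = 5/576, G = 145/144; answer radicand W^2 = 2345/2304
unnormalised second-form numerators: l = -3/2, m = -1/3, n = 1/6; L = l/sqrt(2345/2304), and similarly M = m/sqrt(W^2), N = n/sqrt(W^2)

Answer: L = -72*sqrt(2345)/2345, M = -16*sqrt(2345)/2345, N = 8*sqrt(2345)/2345


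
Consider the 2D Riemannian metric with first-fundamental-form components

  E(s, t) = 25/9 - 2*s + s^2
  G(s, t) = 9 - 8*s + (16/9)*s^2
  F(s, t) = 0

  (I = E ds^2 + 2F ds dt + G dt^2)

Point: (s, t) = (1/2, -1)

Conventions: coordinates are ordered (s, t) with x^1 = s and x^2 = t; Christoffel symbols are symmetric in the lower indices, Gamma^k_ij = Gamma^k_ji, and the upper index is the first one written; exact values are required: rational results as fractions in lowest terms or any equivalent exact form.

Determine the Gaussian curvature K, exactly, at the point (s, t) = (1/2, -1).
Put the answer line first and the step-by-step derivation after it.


Answer: K = 2592/37303

E = 73/36, F = 0, G = 49/9, EG - F^2 = 3577/324 at the point
E_s = -1, E_t = 0, F_s = 0, F_t = 0, G_s = -56/9, G_t = 0
E_tt = 0, F_st = 0, G_ss = 32/9
Brioschi: K = (det M1 - det M2) / (EG - F^2)^2 with the standard first/second-derivative matrices M1, M2.
M1 = [[-E_tt/2 + F_st - G_ss/2, E_s/2, F_s - E_t/2], [F_t - G_s/2, E, F], [G_t/2, F, G]] = [[-16/9, -1/2, 0], [28/9, 73/36, 0], [0, 0, 49/9]]; det M1 = -8134/729
M2 = [[0, E_t/2, G_s/2], [E_t/2, E, F], [G_s/2, F, G]] = [[0, 0, -28/9], [0, 73/36, 0], [-28/9, 0, 49/9]]; det M2 = -14308/729
det M1 - det M2 = 686/81; K = 686/81 / (3577/324)^2 = 2592/37303


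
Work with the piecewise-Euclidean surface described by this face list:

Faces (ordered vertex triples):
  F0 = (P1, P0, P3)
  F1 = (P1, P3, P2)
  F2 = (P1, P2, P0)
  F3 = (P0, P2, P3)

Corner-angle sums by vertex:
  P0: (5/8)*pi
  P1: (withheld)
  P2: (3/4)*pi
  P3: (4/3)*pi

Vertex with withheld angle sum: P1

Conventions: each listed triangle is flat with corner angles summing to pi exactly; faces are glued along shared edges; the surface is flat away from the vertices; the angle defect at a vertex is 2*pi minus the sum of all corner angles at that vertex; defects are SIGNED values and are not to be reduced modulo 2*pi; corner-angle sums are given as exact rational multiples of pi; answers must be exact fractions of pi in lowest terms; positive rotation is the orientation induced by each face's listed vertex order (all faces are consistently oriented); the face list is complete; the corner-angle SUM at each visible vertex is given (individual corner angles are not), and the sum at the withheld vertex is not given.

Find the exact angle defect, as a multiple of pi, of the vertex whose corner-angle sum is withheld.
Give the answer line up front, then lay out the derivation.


Answer: defect(P1) = (17/24)*pi

V = 4, E = 6, F = 4; chi = V - E + F = 2
Gauss-Bonnet: total defect = 2*pi*chi = 4*pi; visible defects sum to (79/24)*pi


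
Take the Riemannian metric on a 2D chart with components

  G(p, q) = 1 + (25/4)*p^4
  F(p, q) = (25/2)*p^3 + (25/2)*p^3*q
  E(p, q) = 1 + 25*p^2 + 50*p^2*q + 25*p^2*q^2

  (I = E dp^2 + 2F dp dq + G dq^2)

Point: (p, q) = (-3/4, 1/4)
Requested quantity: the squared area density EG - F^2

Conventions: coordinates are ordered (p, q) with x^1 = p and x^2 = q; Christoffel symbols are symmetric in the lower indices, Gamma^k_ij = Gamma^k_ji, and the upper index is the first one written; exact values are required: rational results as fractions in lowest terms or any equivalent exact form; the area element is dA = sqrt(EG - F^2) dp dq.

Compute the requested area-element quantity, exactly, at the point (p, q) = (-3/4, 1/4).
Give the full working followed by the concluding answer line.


E = 5881/256, F = -3375/512, G = 3049/1024; EG - F^2 = 25549/1024

Answer: EG - F^2 = 25549/1024


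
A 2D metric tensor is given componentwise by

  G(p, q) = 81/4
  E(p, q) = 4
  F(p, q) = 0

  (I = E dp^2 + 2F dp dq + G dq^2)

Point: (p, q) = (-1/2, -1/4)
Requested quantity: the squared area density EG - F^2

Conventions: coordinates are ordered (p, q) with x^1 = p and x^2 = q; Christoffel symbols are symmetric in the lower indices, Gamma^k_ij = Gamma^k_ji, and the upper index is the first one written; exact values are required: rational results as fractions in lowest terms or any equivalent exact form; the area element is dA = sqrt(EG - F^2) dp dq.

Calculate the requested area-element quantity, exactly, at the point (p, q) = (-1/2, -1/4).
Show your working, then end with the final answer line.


E = 4, F = 0, G = 81/4; EG - F^2 = 81

Answer: EG - F^2 = 81


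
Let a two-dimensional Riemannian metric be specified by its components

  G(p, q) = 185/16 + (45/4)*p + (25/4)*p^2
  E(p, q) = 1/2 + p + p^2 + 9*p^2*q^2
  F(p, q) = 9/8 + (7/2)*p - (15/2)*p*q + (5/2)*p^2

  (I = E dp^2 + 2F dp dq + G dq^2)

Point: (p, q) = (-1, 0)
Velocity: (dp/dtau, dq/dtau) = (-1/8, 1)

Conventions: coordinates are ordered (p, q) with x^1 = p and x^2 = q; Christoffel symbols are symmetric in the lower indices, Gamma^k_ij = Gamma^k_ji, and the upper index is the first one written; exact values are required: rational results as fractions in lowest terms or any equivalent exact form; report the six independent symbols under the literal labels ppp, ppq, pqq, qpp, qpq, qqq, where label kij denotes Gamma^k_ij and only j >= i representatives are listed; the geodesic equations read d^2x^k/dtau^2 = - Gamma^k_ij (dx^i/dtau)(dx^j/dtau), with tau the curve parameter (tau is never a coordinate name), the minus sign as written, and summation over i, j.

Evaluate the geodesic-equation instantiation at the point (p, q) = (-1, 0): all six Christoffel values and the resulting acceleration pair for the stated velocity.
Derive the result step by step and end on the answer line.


E = 1/2, F = 1/8, G = 105/16 at the point
E_p = -1, E_q = 0, F_p = -3/2, F_q = 15/2, G_p = -5/4, G_q = 0
EG - F^2 = 209/64;  g^inv = (64/209) * [[105/16, -1/8], [-1/8, 1/2]]
first-kind symbols [ij,l] = (1/2)(d_i g_jl + d_j g_il - d_l g_ij): [pp,p] = E_p/2 = -1/2, [pp,q] = F_p - E_q/2 = -3/2, [pq,p] = E_q/2 = 0, [pq,q] = G_p/2 = -5/8, [qq,p] = F_q - G_p/2 = 65/8, [qq,q] = G_q/2 = 0
Gamma^p_ij = (G*[ij,p] - F*[ij,q])/(EG - F^2), Gamma^q_ij = (E*[ij,q] - F*[ij,p])/(EG - F^2)
Gamma_ppp = -18/19, Gamma_ppq = 5/209, Gamma_pqq = 6825/418, Gamma_qpp = -4/19, Gamma_qpq = -20/209, Gamma_qqq = -65/209
d^2p/dtau^2 = -(Gamma_ppp*(-1/8)^2 + 2*Gamma_ppq*(-1/8)*(1) + Gamma_pqq*(1)^2) = -109061/6688
d^2q/dtau^2 = -(Gamma_qpp*(-1/8)^2 + 2*Gamma_qpq*(-1/8)*(1) + Gamma_qqq*(1)^2) = 971/3344

Answer: Gamma_ppp = -18/19, Gamma_ppq = 5/209, Gamma_pqq = 6825/418, Gamma_qpp = -4/19, Gamma_qpq = -20/209, Gamma_qqq = -65/209; accelerations (d^2p/dtau^2, d^2q/dtau^2) = (-109061/6688, 971/3344)


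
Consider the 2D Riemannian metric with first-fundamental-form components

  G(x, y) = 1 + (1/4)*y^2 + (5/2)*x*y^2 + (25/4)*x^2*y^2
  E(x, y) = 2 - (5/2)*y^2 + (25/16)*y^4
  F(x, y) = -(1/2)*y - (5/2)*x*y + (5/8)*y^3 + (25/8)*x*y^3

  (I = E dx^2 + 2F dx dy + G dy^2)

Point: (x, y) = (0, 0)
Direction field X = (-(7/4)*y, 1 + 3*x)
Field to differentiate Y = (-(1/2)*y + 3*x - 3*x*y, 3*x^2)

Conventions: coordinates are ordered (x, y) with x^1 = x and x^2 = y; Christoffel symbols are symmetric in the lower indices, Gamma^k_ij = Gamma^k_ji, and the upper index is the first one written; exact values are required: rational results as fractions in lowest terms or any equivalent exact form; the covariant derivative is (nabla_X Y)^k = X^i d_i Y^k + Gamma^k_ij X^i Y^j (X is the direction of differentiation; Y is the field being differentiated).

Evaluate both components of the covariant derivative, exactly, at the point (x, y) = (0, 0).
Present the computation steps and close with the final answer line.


E = 2, F = 0, G = 1 at the point
E_x = 0, E_y = 0, F_x = 0, F_y = -1/2, G_x = 0, G_y = 0
EG - F^2 = 2;  g^inv = (1/2) * [[1, 0], [0, 2]]
first-kind symbols [ij,l] = (1/2)(d_i g_jl + d_j g_il - d_l g_ij): [xx,x] = E_x/2 = 0, [xx,y] = F_x - E_y/2 = 0, [xy,x] = E_y/2 = 0, [xy,y] = G_x/2 = 0, [yy,x] = F_y - G_x/2 = -1/2, [yy,y] = G_y/2 = 0
Gamma^x_ij = (G*[ij,x] - F*[ij,y])/(EG - F^2), Gamma^y_ij = (E*[ij,y] - F*[ij,x])/(EG - F^2)
Gamma_xxx = 0, Gamma_xxy = 0, Gamma_xyy = -1/4, Gamma_yxx = 0, Gamma_yxy = 0, Gamma_yyy = 0
X = (0, 1), Y = (0, 0) at the point

Answer: (nabla_X Y)^x = -1/2, (nabla_X Y)^y = 0
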